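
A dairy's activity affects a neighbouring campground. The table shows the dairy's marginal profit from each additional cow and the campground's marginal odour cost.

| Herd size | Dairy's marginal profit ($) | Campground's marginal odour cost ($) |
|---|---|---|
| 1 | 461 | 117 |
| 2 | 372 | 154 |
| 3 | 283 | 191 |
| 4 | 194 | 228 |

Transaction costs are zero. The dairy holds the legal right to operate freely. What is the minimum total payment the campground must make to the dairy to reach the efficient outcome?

Left alone the dairy would choose level 4 (marginal profit stays positive).
Efficient level: k* = 3 (marginal profit ≥ marginal odour cost through 3).
The campground must at least cover the dairy's forgone profit from cutting 4→3: 194 = 194.

$194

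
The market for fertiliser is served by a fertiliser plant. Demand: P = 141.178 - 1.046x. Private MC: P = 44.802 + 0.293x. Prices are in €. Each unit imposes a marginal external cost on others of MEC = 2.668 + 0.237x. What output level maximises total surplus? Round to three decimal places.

x* = 59.459

Social marginal cost = private MC + MEC = 47.470 + 0.530x.
Set SMC = demand: 47.470 + 0.530x = 141.178 - 1.046x → x* = 59.4594.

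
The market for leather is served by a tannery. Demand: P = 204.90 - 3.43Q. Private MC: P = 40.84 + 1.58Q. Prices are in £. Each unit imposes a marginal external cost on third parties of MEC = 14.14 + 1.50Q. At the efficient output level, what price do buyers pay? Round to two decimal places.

P = £125.91

Social marginal cost = private MC + MEC = 54.98 + 3.08Q.
Set SMC = demand: 54.98 + 3.08Q = 204.90 - 3.43Q → Q* = 23.0292.
Consumer price on the demand curve at Q*: 204.90 − 3.43×23.0292 = 125.9098.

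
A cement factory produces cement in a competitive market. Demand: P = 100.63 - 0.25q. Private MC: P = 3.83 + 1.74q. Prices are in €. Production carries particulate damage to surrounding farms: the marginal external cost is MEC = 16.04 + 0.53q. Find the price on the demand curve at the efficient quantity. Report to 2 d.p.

P = €92.62

Social marginal cost = private MC + MEC = 19.87 + 2.27q.
Set SMC = demand: 19.87 + 2.27q = 100.63 - 0.25q → q* = 32.0476.
Consumer price on the demand curve at q*: 100.63 − 0.25×32.0476 = 92.6181.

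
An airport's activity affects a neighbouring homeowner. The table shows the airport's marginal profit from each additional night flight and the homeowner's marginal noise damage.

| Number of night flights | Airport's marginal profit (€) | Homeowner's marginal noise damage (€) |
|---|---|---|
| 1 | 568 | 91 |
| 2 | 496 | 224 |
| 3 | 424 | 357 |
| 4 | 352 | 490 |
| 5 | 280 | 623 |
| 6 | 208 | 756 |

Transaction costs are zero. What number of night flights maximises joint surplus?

Bargaining reaches the level where marginal profit last exceeds marginal noise damage.
That holds through level 3 (424 ≥ 357) but not at 4 (352 < 490).

3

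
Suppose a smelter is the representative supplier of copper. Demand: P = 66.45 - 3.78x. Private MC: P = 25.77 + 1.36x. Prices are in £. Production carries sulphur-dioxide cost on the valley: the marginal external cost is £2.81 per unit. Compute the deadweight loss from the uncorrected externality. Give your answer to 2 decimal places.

DWL = £0.77

Market equilibrium (private): 25.77 + 1.36x = 66.45 - 3.78x → x_m = 7.9144.
Social marginal cost = private MC + MEC = 28.58 + 1.36x.
Set SMC = demand: 28.58 + 1.36x = 66.45 - 3.78x → x* = 7.3677.
Height of the DWL triangle at x_m is SMC(x_m) − demand(x_m) = MEC(x_m) = 2.8100.
DWL = ½ × 0.5467 × 2.8100 = 0.7681.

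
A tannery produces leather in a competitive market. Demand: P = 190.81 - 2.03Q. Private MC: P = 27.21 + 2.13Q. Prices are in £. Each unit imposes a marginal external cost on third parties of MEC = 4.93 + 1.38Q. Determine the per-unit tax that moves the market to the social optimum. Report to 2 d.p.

tax = £44.45 per unit

Social marginal cost = private MC + MEC = 32.14 + 3.51Q.
Set SMC = demand: 32.14 + 3.51Q = 190.81 - 2.03Q → Q* = 28.6408.
The Pigouvian tax equals MEC at Q*: 4.93 + 1.38×28.6408 = 44.4543.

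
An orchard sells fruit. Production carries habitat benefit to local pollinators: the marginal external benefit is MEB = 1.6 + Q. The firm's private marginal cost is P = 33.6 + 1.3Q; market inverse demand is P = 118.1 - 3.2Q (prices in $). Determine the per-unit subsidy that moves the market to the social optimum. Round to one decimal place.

subsidy = $26.2 per unit

Social marginal cost = private MC − MEB = 32.0 + 0.3Q.
Set SMC = demand: 32.0 + 0.3Q = 118.1 - 3.2Q → Q* = 24.6000.
The Pigouvian subsidy equals MEB at Q*: 1.6 + 1.0×24.6000 = 26.2000.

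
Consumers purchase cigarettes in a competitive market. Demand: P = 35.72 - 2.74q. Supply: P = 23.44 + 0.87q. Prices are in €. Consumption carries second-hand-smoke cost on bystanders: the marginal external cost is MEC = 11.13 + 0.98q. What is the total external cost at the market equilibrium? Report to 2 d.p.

Market equilibrium (private): 23.44 + 0.87q = 35.72 - 2.74q → q_m = 3.4017.
Total external cost = ∫₀^{q_m} (11.13 + 0.98q) dq = 11.13×3.4017 + ½×0.98×3.4017² = 43.5310.

€43.53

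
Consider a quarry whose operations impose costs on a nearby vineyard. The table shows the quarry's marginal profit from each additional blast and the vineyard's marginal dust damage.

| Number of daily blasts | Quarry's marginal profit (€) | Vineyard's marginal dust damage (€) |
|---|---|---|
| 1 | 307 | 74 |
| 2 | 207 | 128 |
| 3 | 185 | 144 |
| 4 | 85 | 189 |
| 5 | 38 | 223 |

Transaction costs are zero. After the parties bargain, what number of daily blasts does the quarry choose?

Bargaining reaches the level where marginal profit last exceeds marginal dust damage.
That holds through level 3 (185 ≥ 144) but not at 4 (85 < 189).

3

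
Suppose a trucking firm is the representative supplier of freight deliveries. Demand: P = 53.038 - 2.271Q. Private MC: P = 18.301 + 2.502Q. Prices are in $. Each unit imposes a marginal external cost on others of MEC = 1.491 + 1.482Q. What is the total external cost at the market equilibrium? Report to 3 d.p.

Market equilibrium (private): 18.301 + 2.502Q = 53.038 - 2.271Q → Q_m = 7.2778.
Total external cost = ∫₀^{Q_m} (1.491 + 1.482Q) dQ = 1.491×7.2778 + ½×1.482×7.2778² = 50.0993.

$50.099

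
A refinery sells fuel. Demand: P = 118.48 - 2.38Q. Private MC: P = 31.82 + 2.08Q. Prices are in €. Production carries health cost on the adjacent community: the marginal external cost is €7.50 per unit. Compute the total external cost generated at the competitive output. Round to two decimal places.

€145.73

Market equilibrium (private): 31.82 + 2.08Q = 118.48 - 2.38Q → Q_m = 19.4305.
Total external cost = MEC × Q_m = 7.50 × 19.4305 = 145.7288.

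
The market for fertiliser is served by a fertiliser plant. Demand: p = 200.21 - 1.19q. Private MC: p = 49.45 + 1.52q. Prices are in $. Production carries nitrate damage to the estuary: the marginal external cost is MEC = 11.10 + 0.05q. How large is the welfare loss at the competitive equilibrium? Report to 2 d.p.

DWL = $34.91

Market equilibrium (private): 49.45 + 1.52q = 200.21 - 1.19q → q_m = 55.6310.
Social marginal cost = private MC + MEC = 60.55 + 1.57q.
Set SMC = demand: 60.55 + 1.57q = 200.21 - 1.19q → q* = 50.6014.
Height of the DWL triangle at q_m is SMC(q_m) − demand(q_m) = MEC(q_m) = 13.8815.
DWL = ½ × 5.0296 × 13.8815 = 34.9092.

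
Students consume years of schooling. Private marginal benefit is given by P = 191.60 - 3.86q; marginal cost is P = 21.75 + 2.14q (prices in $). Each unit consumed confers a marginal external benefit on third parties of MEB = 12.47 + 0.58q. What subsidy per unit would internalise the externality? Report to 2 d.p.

Social marginal benefit = demand + MEB = 204.07 - 3.28q.
Set SMB = MC: 204.07 - 3.28q = 21.75 + 2.14q → q* = 33.6384.
The Pigouvian subsidy equals MEB at q*: 12.47 + 0.58×33.6384 = 31.9803.

subsidy = $31.98 per unit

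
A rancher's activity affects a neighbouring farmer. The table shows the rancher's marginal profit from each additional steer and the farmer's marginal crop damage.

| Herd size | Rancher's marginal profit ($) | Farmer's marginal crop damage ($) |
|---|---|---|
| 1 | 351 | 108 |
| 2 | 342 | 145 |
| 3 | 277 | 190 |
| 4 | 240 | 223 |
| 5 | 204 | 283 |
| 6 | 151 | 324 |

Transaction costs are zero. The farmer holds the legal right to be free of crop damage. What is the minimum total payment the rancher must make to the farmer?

Efficient level: marginal profit ≥ marginal crop damage through level 4, so k* = 4.
With the farmer holding the right, the rancher must at least compensate total damage at k*: 108 + 145 + 190 + 223 = 666.

$666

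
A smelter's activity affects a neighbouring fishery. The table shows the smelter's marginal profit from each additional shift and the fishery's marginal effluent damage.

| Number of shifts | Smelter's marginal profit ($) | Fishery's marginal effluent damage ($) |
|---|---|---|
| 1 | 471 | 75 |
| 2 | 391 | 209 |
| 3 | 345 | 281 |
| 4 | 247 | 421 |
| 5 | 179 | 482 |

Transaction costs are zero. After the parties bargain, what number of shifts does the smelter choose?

Bargaining reaches the level where marginal profit last exceeds marginal effluent damage.
That holds through level 3 (345 ≥ 281) but not at 4 (247 < 421).

3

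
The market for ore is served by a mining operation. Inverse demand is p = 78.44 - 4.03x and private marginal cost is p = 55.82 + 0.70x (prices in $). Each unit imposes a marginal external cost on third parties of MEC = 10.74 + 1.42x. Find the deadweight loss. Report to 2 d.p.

Market equilibrium (private): 55.82 + 0.70x = 78.44 - 4.03x → x_m = 4.7822.
Social marginal cost = private MC + MEC = 66.56 + 2.12x.
Set SMC = demand: 66.56 + 2.12x = 78.44 - 4.03x → x* = 1.9317.
Between x* and x_m the wedge SMC − demand runs linearly from 0 to MEC(x_m), so the loss is a triangle.
DWL = ½ × 2.8505 × 17.5308 = 24.9858.

DWL = $24.99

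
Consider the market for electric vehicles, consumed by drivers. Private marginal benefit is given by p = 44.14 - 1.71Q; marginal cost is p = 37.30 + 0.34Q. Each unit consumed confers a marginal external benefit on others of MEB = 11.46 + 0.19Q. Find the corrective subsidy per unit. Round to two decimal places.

Social marginal benefit = demand + MEB = 55.60 - 1.52Q.
Set SMB = MC: 55.60 - 1.52Q = 37.30 + 0.34Q → Q* = 9.8387.
The Pigouvian subsidy equals MEB at Q*: 11.46 + 0.19×9.8387 = 13.3294.

subsidy = 13.33 per unit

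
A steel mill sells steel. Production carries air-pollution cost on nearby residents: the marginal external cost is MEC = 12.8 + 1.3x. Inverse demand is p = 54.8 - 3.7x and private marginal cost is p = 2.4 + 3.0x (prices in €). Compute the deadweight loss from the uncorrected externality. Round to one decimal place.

DWL = €33.0

Market equilibrium (private): 2.4 + 3.0x = 54.8 - 3.7x → x_m = 7.8209.
Social marginal cost = private MC + MEC = 15.2 + 4.3x.
Set SMC = demand: 15.2 + 4.3x = 54.8 - 3.7x → x* = 4.9500.
Between x* and x_m the wedge SMC − demand runs linearly from 0 to MEC(x_m), so the loss is a triangle.
DWL = ½ × 2.8709 × 22.9672 = 32.9683.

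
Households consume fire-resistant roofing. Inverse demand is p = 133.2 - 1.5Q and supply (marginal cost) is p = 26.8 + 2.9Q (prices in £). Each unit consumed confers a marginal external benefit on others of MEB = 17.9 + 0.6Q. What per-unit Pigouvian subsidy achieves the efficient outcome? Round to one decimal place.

Social marginal benefit = demand + MEB = 151.1 - 0.9Q.
Set SMB = MC: 151.1 - 0.9Q = 26.8 + 2.9Q → Q* = 32.7105.
The Pigouvian subsidy equals MEB at Q*: 17.9 + 0.6×32.7105 = 37.5263.

subsidy = £37.5 per unit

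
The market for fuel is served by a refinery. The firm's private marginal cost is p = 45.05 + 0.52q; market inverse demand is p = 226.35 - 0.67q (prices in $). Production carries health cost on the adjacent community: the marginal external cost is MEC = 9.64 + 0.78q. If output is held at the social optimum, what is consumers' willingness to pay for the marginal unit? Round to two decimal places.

P = $167.97

Social marginal cost = private MC + MEC = 54.69 + 1.30q.
Set SMC = demand: 54.69 + 1.30q = 226.35 - 0.67q → q* = 87.1371.
Consumer price on the demand curve at q*: 226.35 − 0.67×87.1371 = 167.9681.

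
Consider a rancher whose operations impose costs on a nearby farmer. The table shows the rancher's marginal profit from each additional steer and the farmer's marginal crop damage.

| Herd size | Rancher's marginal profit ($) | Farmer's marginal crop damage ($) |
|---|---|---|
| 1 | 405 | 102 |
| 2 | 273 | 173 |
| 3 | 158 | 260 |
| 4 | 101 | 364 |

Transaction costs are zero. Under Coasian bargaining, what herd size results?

2

Bargaining reaches the level where marginal profit last exceeds marginal crop damage.
That holds through level 2 (273 ≥ 173) but not at 3 (158 < 260).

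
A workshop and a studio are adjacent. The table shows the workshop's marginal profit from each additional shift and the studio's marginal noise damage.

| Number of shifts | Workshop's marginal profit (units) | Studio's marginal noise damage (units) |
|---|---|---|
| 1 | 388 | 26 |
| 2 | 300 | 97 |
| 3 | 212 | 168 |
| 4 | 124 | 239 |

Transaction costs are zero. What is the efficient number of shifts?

3

Bargaining reaches the level where marginal profit last exceeds marginal noise damage.
That holds through level 3 (212 ≥ 168) but not at 4 (124 < 239).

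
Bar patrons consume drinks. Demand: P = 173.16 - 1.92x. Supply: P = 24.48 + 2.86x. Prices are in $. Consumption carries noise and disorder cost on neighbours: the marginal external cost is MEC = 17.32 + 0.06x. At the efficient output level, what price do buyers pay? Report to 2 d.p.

P = $121.05

Social marginal benefit = demand − MEC = 155.84 - 1.98x.
Set SMB = MC: 155.84 - 1.98x = 24.48 + 2.86x → x* = 27.1405.
Consumer price on the demand curve at x*: 173.16 − 1.92×27.1405 = 121.0502.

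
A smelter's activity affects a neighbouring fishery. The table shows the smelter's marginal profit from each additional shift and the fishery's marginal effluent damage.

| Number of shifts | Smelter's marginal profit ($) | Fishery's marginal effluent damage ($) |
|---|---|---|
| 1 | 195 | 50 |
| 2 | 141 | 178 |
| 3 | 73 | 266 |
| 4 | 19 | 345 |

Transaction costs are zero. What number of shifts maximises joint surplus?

1

Bargaining reaches the level where marginal profit last exceeds marginal effluent damage.
That holds through level 1 (195 ≥ 50) but not at 2 (141 < 178).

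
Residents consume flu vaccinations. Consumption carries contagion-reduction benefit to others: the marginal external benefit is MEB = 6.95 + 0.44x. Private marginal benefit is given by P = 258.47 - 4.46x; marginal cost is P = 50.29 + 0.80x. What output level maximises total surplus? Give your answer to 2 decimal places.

x* = 44.63

Social marginal benefit = demand + MEB = 265.42 - 4.02x.
Set SMB = MC: 265.42 - 4.02x = 50.29 + 0.80x → x* = 44.6328.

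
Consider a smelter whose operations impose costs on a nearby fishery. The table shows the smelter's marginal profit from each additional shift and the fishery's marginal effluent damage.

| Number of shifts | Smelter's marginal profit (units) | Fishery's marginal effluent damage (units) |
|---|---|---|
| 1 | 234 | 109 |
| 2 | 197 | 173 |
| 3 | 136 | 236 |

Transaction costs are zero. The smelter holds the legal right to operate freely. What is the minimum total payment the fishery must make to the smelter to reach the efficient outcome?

Left alone the smelter would choose level 3 (marginal profit stays positive).
Efficient level: k* = 2 (marginal profit ≥ marginal effluent damage through 2).
The fishery must at least cover the smelter's forgone profit from cutting 3→2: 136 = 136.

136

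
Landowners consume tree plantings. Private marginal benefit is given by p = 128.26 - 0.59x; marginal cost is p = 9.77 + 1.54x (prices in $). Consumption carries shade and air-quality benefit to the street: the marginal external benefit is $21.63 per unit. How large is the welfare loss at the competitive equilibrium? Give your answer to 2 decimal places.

Market equilibrium (private): 9.77 + 1.54x = 128.26 - 0.59x → x_m = 55.6291.
Social marginal benefit = demand + MEB = 149.89 - 0.59x.
Set SMB = MC: 149.89 - 0.59x = 9.77 + 1.54x → x* = 65.7840.
The loss is the area between SMB and MC from x* to x_m; with linear curves that's a triangle of height MEB(x_m).
DWL = ½ × 10.1549 × 21.6300 = 109.8252.

DWL = $109.83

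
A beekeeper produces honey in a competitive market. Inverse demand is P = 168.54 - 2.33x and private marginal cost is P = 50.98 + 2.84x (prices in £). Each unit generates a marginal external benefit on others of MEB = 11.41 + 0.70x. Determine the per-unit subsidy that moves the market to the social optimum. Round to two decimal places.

subsidy = £31.61 per unit

Social marginal cost = private MC − MEB = 39.57 + 2.14x.
Set SMC = demand: 39.57 + 2.14x = 168.54 - 2.33x → x* = 28.8523.
The Pigouvian subsidy equals MEB at x*: 11.41 + 0.70×28.8523 = 31.6066.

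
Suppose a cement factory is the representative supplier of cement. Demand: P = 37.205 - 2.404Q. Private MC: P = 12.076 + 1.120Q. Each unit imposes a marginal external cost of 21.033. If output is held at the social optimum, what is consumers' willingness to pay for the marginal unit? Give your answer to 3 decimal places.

Social marginal cost = private MC + MEC = 33.109 + 1.120Q.
Set SMC = demand: 33.109 + 1.120Q = 37.205 - 2.404Q → Q* = 1.1623.
Consumer price on the demand curve at Q*: 37.205 − 2.404×1.1623 = 34.4108.

P = 34.411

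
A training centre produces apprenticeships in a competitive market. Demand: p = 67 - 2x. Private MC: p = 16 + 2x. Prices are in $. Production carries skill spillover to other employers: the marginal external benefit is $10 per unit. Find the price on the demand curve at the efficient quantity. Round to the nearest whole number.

P = $37

Social marginal cost = private MC − MEB = 6 + 2x.
Set SMC = demand: 6 + 2x = 67 - 2x → x* = 15.2500.
Consumer price on the demand curve at x*: 67 − 2×15.2500 = 36.5000.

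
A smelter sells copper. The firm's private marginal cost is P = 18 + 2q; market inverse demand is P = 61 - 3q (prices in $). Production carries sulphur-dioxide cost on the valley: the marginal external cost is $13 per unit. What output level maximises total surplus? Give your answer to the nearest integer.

Social marginal cost = private MC + MEC = 31 + 2q.
Set SMC = demand: 31 + 2q = 61 - 3q → q* = 6.0000.

q* = 6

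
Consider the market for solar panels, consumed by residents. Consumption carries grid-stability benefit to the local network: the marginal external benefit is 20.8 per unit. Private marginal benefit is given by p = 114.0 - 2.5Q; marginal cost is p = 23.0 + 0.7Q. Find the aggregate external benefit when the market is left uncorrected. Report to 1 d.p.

Market equilibrium (private): 23.0 + 0.7Q = 114.0 - 2.5Q → Q_m = 28.4375.
Total external benefit = MEB × Q_m = 20.8 × 28.4375 = 591.5000.

591.5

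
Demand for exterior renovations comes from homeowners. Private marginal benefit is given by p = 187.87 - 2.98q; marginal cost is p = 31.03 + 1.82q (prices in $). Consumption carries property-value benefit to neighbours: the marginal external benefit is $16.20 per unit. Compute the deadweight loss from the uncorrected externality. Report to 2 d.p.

Market equilibrium (private): 31.03 + 1.82q = 187.87 - 2.98q → q_m = 32.6750.
Social marginal benefit = demand + MEB = 204.07 - 2.98q.
Set SMB = MC: 204.07 - 2.98q = 31.03 + 1.82q → q* = 36.0500.
Between q* and q_m the wedge SMB − MC runs linearly from 0 to MEB(q_m), so the loss is a triangle.
DWL = ½ × 3.3750 × 16.2000 = 27.3375.

DWL = $27.34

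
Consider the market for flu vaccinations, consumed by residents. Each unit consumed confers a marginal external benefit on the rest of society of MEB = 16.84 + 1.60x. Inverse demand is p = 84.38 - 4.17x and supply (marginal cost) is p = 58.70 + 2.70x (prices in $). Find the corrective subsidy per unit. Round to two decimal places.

subsidy = $29.75 per unit

Social marginal benefit = demand + MEB = 101.22 - 2.57x.
Set SMB = MC: 101.22 - 2.57x = 58.70 + 2.70x → x* = 8.0683.
The Pigouvian subsidy equals MEB at x*: 16.84 + 1.60×8.0683 = 29.7493.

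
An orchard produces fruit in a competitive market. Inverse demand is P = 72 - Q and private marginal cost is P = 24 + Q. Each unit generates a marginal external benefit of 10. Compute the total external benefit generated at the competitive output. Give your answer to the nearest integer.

Market equilibrium (private): 24 + Q = 72 - Q → Q_m = 24.0000.
Total external benefit = MEB × Q_m = 10 × 24.0000 = 240.0000.

240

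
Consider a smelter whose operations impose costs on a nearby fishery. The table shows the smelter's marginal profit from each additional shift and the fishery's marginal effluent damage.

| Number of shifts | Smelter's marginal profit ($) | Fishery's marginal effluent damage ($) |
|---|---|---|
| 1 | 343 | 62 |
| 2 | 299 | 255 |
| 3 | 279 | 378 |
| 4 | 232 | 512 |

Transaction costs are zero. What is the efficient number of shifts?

Bargaining reaches the level where marginal profit last exceeds marginal effluent damage.
That holds through level 2 (299 ≥ 255) but not at 3 (279 < 378).

2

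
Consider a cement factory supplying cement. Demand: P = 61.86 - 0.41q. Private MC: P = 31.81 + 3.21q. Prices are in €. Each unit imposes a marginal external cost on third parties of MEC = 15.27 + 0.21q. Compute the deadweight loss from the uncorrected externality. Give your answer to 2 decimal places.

DWL = €37.79

Market equilibrium (private): 31.81 + 3.21q = 61.86 - 0.41q → q_m = 8.3011.
Social marginal cost = private MC + MEC = 47.08 + 3.42q.
Set SMC = demand: 47.08 + 3.42q = 61.86 - 0.41q → q* = 3.8590.
Between q* and q_m the wedge SMC − demand runs linearly from 0 to MEC(q_m), so the loss is a triangle.
DWL = ½ × 4.4421 × 17.0132 = 37.7872.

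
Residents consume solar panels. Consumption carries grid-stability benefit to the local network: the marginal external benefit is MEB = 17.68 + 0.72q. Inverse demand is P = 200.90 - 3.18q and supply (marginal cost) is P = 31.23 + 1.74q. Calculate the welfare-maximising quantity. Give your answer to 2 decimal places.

q* = 44.61

Social marginal benefit = demand + MEB = 218.58 - 2.46q.
Set SMB = MC: 218.58 - 2.46q = 31.23 + 1.74q → q* = 44.6071.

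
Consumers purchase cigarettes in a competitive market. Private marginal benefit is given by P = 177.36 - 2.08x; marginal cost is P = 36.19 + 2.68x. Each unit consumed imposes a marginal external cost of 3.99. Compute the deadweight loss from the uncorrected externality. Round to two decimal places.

Market equilibrium (private): 36.19 + 2.68x = 177.36 - 2.08x → x_m = 29.6576.
Social marginal benefit = demand − MEC = 173.37 - 2.08x.
Set SMB = MC: 173.37 - 2.08x = 36.19 + 2.68x → x* = 28.8193.
Between x* and x_m the wedge MC − SMB runs linearly from 0 to MEC(x_m), so the loss is a triangle.
DWL = ½ × 0.8383 × 3.9900 = 1.6724.

DWL = 1.67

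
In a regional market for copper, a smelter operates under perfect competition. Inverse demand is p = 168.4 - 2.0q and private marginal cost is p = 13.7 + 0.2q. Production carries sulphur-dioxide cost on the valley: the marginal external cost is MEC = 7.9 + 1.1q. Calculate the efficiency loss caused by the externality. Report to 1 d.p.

DWL = 1101.1

Market equilibrium (private): 13.7 + 0.2q = 168.4 - 2.0q → q_m = 70.3182.
Social marginal cost = private MC + MEC = 21.6 + 1.3q.
Set SMC = demand: 21.6 + 1.3q = 168.4 - 2.0q → q* = 44.4848.
Between q* and q_m the wedge SMC − demand runs linearly from 0 to MEC(q_m), so the loss is a triangle.
DWL = ½ × 25.8334 × 85.2500 = 1101.1487.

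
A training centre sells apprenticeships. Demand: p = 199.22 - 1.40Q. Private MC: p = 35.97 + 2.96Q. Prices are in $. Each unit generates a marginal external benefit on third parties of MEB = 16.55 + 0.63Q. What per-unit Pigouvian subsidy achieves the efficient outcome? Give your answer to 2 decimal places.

Social marginal cost = private MC − MEB = 19.42 + 2.33Q.
Set SMC = demand: 19.42 + 2.33Q = 199.22 - 1.40Q → Q* = 48.2038.
The Pigouvian subsidy equals MEB at Q*: 16.55 + 0.63×48.2038 = 46.9184.

subsidy = $46.92 per unit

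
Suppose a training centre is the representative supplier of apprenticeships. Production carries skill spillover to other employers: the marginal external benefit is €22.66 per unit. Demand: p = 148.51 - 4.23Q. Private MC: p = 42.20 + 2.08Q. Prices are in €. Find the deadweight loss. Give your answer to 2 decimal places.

Market equilibrium (private): 42.20 + 2.08Q = 148.51 - 4.23Q → Q_m = 16.8479.
Social marginal cost = private MC − MEB = 19.54 + 2.08Q.
Set SMC = demand: 19.54 + 2.08Q = 148.51 - 4.23Q → Q* = 20.4390.
Height of the DWL triangle at Q_m is demand(Q_m) − SMC(Q_m) = MEB(Q_m) = 22.6600.
DWL = ½ × 3.5911 × 22.6600 = 40.6872.

DWL = €40.69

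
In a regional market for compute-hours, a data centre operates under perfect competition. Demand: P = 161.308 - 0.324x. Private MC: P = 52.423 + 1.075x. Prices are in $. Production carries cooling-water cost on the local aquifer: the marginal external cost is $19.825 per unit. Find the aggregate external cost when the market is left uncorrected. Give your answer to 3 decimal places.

Market equilibrium (private): 52.423 + 1.075x = 161.308 - 0.324x → x_m = 77.8306.
Total external cost = MEC × x_m = 19.825 × 77.8306 = 1542.9916.

$1542.992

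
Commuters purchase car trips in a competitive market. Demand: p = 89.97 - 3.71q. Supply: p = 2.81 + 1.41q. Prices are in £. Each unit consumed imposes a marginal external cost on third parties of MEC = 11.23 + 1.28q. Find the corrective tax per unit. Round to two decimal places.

tax = £26.42 per unit

Social marginal benefit = demand − MEC = 78.74 - 4.99q.
Set SMB = MC: 78.74 - 4.99q = 2.81 + 1.41q → q* = 11.8641.
The Pigouvian tax equals MEC at q*: 11.23 + 1.28×11.8641 = 26.4160.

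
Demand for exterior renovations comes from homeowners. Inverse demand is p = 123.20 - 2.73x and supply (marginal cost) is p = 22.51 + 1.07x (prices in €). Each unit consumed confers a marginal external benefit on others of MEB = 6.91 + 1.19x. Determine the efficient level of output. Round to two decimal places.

Social marginal benefit = demand + MEB = 130.11 - 1.54x.
Set SMB = MC: 130.11 - 1.54x = 22.51 + 1.07x → x* = 41.2261.

x* = 41.23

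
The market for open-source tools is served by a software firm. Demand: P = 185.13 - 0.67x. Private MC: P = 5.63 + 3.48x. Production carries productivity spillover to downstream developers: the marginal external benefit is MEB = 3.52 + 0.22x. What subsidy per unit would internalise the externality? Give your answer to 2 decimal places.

subsidy = 13.77 per unit

Social marginal cost = private MC − MEB = 2.11 + 3.26x.
Set SMC = demand: 2.11 + 3.26x = 185.13 - 0.67x → x* = 46.5700.
The Pigouvian subsidy equals MEB at x*: 3.52 + 0.22×46.5700 = 13.7654.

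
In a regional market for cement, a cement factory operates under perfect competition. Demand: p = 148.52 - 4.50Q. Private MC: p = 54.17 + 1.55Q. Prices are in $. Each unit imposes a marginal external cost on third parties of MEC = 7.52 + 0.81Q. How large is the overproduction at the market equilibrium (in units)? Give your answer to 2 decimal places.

2.94 units

Market equilibrium (private): 54.17 + 1.55Q = 148.52 - 4.50Q → Q_m = 15.5950.
Social marginal cost = private MC + MEC = 61.69 + 2.36Q.
Set SMC = demand: 61.69 + 2.36Q = 148.52 - 4.50Q → Q* = 12.6574.
Gap = |15.5950 − 12.6574| = 2.9376.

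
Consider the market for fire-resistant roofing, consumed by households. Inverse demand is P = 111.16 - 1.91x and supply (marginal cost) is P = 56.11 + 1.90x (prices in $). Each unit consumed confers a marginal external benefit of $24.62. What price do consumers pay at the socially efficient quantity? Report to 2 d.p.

P = $71.22

Social marginal benefit = demand + MEB = 135.78 - 1.91x.
Set SMB = MC: 135.78 - 1.91x = 56.11 + 1.90x → x* = 20.9108.
Consumer price on the demand curve at x*: 111.16 − 1.91×20.9108 = 71.2204.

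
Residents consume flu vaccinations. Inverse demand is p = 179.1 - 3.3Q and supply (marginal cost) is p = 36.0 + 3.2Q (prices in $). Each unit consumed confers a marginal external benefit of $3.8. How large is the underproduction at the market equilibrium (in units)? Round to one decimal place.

Market equilibrium (private): 36.0 + 3.2Q = 179.1 - 3.3Q → Q_m = 22.0154.
Social marginal benefit = demand + MEB = 182.9 - 3.3Q.
Set SMB = MC: 182.9 - 3.3Q = 36.0 + 3.2Q → Q* = 22.6000.
Gap = |22.0154 − 22.6000| = 0.5846.

0.6 units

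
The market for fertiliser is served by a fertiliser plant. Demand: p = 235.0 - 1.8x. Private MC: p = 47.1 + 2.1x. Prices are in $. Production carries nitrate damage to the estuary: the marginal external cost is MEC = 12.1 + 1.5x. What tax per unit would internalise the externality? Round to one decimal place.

tax = $60.9 per unit

Social marginal cost = private MC + MEC = 59.2 + 3.6x.
Set SMC = demand: 59.2 + 3.6x = 235.0 - 1.8x → x* = 32.5556.
The Pigouvian tax equals MEC at x*: 12.1 + 1.5×32.5556 = 60.9334.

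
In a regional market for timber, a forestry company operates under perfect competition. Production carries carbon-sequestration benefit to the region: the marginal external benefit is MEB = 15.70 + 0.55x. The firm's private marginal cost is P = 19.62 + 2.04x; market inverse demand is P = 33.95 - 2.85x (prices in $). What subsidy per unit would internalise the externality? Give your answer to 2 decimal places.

subsidy = $19.51 per unit

Social marginal cost = private MC − MEB = 3.92 + 1.49x.
Set SMC = demand: 3.92 + 1.49x = 33.95 - 2.85x → x* = 6.9194.
The Pigouvian subsidy equals MEB at x*: 15.70 + 0.55×6.9194 = 19.5057.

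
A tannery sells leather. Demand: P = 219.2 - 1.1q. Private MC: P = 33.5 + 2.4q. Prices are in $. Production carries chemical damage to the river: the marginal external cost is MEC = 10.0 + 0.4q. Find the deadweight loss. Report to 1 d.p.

DWL = $125.0

Market equilibrium (private): 33.5 + 2.4q = 219.2 - 1.1q → q_m = 53.0571.
Social marginal cost = private MC + MEC = 43.5 + 2.8q.
Set SMC = demand: 43.5 + 2.8q = 219.2 - 1.1q → q* = 45.0513.
Height of the DWL triangle at q_m is SMC(q_m) − demand(q_m) = MEC(q_m) = 31.2229.
DWL = ½ × 8.0058 × 31.2229 = 124.9821.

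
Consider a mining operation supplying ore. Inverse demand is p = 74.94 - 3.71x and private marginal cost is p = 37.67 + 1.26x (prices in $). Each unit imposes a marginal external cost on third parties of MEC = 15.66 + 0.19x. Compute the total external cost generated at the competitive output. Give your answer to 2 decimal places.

$122.78

Market equilibrium (private): 37.67 + 1.26x = 74.94 - 3.71x → x_m = 7.4990.
Total external cost = ∫₀^{x_m} (15.66 + 0.19x) dx = 15.66×7.4990 + ½×0.19×7.4990² = 122.7767.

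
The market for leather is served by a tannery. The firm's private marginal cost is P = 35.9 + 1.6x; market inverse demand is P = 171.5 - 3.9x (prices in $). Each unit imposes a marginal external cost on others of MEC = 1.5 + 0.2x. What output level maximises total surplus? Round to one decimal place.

x* = 23.5

Social marginal cost = private MC + MEC = 37.4 + 1.8x.
Set SMC = demand: 37.4 + 1.8x = 171.5 - 3.9x → x* = 23.5263.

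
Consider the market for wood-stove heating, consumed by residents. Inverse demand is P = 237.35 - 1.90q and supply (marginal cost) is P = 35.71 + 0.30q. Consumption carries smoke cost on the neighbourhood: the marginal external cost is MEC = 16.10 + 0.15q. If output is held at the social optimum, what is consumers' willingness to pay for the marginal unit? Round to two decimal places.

P = 87.34

Social marginal benefit = demand − MEC = 221.25 - 2.05q.
Set SMB = MC: 221.25 - 2.05q = 35.71 + 0.30q → q* = 78.9532.
Consumer price on the demand curve at q*: 237.35 − 1.90×78.9532 = 87.3389.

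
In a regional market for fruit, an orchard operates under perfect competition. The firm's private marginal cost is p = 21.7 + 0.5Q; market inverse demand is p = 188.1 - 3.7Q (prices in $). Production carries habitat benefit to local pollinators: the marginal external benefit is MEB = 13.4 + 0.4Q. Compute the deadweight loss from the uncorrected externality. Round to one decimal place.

Market equilibrium (private): 21.7 + 0.5Q = 188.1 - 3.7Q → Q_m = 39.6190.
Social marginal cost = private MC − MEB = 8.3 + 0.1Q.
Set SMC = demand: 8.3 + 0.1Q = 188.1 - 3.7Q → Q* = 47.3158.
The welfare-loss triangle has base |Q_m − Q*| and height MEB(Q_m) (the vertical gap between SMC and demand is zero at Q* and MEB at Q_m).
DWL = ½ × 7.6968 × 29.2476 = 112.5565.

DWL = $112.6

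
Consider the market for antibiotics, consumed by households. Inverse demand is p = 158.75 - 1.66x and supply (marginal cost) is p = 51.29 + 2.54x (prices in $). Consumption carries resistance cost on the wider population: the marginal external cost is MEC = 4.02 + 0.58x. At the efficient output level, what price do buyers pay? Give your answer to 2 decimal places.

Social marginal benefit = demand − MEC = 154.73 - 2.24x.
Set SMB = MC: 154.73 - 2.24x = 51.29 + 2.54x → x* = 21.6402.
Consumer price on the demand curve at x*: 158.75 − 1.66×21.6402 = 122.8273.

P = $122.83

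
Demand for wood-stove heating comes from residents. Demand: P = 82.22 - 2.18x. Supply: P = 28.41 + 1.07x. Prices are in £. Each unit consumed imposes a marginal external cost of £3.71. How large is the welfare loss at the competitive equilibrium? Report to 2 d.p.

Market equilibrium (private): 28.41 + 1.07x = 82.22 - 2.18x → x_m = 16.5569.
Social marginal benefit = demand − MEC = 78.51 - 2.18x.
Set SMB = MC: 78.51 - 2.18x = 28.41 + 1.07x → x* = 15.4154.
The loss is the area between SMB and MC from x* to x_m; with linear curves that's a triangle of height MEC(x_m).
DWL = ½ × 1.1415 × 3.7100 = 2.1175.

DWL = £2.12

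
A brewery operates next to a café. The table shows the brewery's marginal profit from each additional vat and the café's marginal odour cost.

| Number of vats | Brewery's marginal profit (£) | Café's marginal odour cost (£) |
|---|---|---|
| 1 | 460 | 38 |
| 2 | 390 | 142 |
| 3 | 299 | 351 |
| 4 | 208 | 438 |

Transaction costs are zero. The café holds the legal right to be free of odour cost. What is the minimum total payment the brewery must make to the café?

£180

Efficient level: marginal profit ≥ marginal odour cost through level 2, so k* = 2.
With the café holding the right, the brewery must at least compensate total damage at k*: 38 + 142 = 180.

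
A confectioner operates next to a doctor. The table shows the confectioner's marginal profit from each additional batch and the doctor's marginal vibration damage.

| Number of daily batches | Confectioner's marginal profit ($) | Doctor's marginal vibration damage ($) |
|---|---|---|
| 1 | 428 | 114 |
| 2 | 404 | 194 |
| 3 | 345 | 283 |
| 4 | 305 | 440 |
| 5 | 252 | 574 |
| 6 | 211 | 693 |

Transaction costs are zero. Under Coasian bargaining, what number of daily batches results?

Bargaining reaches the level where marginal profit last exceeds marginal vibration damage.
That holds through level 3 (345 ≥ 283) but not at 4 (305 < 440).

3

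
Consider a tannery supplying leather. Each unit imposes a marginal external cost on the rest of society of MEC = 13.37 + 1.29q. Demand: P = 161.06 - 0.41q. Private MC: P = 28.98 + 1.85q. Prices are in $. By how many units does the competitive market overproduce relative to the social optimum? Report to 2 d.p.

Market equilibrium (private): 28.98 + 1.85q = 161.06 - 0.41q → q_m = 58.4425.
Social marginal cost = private MC + MEC = 42.35 + 3.14q.
Set SMC = demand: 42.35 + 3.14q = 161.06 - 0.41q → q* = 33.4394.
Gap = |58.4425 − 33.4394| = 25.0031.

25.00 units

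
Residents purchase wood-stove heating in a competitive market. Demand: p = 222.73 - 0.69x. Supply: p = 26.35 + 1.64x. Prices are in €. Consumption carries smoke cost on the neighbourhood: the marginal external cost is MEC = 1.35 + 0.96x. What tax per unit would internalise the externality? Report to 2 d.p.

tax = €58.26 per unit

Social marginal benefit = demand − MEC = 221.38 - 1.65x.
Set SMB = MC: 221.38 - 1.65x = 26.35 + 1.64x → x* = 59.2796.
The Pigouvian tax equals MEC at x*: 1.35 + 0.96×59.2796 = 58.2584.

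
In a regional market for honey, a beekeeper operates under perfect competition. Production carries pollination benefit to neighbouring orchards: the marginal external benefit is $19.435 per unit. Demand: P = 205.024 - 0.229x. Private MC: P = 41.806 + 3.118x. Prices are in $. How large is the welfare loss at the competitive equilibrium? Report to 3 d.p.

DWL = $56.427

Market equilibrium (private): 41.806 + 3.118x = 205.024 - 0.229x → x_m = 48.7655.
Social marginal cost = private MC − MEB = 22.371 + 3.118x.
Set SMC = demand: 22.371 + 3.118x = 205.024 - 0.229x → x* = 54.5722.
The welfare-loss triangle has base |x_m − x*| and height MEB(x_m) (the vertical gap between SMC and demand is zero at x* and MEB at x_m).
DWL = ½ × 5.8067 × 19.4350 = 56.4266.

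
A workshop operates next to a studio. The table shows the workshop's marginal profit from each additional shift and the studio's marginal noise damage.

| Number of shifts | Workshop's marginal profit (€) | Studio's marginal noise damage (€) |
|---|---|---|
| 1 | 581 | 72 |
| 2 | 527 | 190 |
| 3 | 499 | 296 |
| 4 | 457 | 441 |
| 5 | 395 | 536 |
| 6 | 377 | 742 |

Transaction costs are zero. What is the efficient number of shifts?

4

Bargaining reaches the level where marginal profit last exceeds marginal noise damage.
That holds through level 4 (457 ≥ 441) but not at 5 (395 < 536).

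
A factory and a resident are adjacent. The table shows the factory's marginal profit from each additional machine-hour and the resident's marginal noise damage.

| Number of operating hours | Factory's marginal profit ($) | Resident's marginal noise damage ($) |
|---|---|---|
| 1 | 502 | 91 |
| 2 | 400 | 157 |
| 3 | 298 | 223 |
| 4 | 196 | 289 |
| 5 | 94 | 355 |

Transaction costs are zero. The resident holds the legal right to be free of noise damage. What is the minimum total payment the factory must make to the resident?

Efficient level: marginal profit ≥ marginal noise damage through level 3, so k* = 3.
With the resident holding the right, the factory must at least compensate total damage at k*: 91 + 157 + 223 = 471.

$471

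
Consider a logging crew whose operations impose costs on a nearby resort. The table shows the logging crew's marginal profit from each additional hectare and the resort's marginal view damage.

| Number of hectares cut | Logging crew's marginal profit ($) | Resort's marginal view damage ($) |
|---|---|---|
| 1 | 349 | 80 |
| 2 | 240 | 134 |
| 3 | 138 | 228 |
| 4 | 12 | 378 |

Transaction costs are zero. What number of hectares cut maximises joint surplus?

2

Bargaining reaches the level where marginal profit last exceeds marginal view damage.
That holds through level 2 (240 ≥ 134) but not at 3 (138 < 228).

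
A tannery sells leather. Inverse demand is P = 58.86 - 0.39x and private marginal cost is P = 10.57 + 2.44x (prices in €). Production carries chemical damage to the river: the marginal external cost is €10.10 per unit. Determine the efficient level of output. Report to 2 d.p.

x* = 13.49

Social marginal cost = private MC + MEC = 20.67 + 2.44x.
Set SMC = demand: 20.67 + 2.44x = 58.86 - 0.39x → x* = 13.4947.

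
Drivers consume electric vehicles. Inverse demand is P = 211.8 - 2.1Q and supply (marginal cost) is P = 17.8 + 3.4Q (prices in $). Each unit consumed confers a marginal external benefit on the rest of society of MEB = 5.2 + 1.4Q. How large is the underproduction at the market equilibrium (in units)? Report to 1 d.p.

13.3 units

Market equilibrium (private): 17.8 + 3.4Q = 211.8 - 2.1Q → Q_m = 35.2727.
Social marginal benefit = demand + MEB = 217.0 - 0.7Q.
Set SMB = MC: 217.0 - 0.7Q = 17.8 + 3.4Q → Q* = 48.5854.
Gap = |35.2727 − 48.5854| = 13.3127.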